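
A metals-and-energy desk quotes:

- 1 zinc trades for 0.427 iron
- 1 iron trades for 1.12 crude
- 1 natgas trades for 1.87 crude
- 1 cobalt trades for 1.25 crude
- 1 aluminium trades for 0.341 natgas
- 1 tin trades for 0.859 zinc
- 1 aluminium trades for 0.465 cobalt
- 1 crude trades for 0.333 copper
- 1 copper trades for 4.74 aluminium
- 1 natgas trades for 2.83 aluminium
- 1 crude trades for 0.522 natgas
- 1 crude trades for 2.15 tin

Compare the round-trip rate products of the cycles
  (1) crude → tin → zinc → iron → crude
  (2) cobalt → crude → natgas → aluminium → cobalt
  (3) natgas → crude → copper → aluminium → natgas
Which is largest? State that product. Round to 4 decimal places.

1.0065

(1) 2.15 × 0.859 × 0.427 × 1.12 = 0.88324
(2) 1.25 × 0.522 × 2.83 × 0.465 = 0.85866
(3) 1.87 × 0.333 × 4.74 × 0.341 = 1.00651
Highest is cycle (3) at 1.0065 (>1, arbitrage).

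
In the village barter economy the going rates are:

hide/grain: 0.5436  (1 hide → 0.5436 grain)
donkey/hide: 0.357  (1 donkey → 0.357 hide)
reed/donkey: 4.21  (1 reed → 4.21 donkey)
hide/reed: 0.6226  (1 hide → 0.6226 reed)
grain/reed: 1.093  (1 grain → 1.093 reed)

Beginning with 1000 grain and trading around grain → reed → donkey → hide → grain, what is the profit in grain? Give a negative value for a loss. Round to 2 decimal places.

-107.00

1000 grain × 1.093 = 1093 reed
1093 reed × 4.21 = 4601.53 donkey
4601.53 donkey × 0.357 = 1642.74621 hide
1642.74621 hide × 0.5436 = 892.996839756 grain
Net change: 892.996839756 − 1000 = -107.003160244 grain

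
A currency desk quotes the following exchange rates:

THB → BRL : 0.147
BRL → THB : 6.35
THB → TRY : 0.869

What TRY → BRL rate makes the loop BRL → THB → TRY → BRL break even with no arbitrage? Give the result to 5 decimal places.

0.18122

Known legs of the cycle: 6.35 × 0.869 = 5.51815
For no arbitrage the full-cycle product must be 1, so the missing rate is 1 / 5.51815 ≈ 0.1812202.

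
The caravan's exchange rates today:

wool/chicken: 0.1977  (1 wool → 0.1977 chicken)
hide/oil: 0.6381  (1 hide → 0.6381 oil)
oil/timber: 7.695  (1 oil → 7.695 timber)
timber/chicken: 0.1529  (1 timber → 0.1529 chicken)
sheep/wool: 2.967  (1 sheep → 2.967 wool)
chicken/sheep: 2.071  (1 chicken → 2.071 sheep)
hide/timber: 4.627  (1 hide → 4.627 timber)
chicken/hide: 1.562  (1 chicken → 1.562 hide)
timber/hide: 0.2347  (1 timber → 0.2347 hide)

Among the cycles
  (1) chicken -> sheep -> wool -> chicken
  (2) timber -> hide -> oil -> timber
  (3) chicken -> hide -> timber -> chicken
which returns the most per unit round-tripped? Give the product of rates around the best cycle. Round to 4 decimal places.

1.2148

(1) 2.071 × 2.967 × 0.1977 = 1.21480
(2) 0.2347 × 0.6381 × 7.695 = 1.15242
(3) 1.562 × 4.627 × 0.1529 = 1.10507
Highest is cycle (1) at 1.2148 (>1, arbitrage).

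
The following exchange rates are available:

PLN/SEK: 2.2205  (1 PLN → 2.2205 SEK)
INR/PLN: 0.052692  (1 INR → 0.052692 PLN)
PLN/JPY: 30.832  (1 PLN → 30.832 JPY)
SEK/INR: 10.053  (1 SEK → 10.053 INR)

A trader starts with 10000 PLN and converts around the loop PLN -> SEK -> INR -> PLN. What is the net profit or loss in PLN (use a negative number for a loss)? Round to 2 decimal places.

1762.27

10000 PLN × 2.2205 = 22205 SEK
22205 SEK × 10.053 = 223226.865 INR
223226.865 INR × 0.052692 = 11762.26997058 PLN
Net change: 11762.26997058 − 10000 = 1762.26997058 PLN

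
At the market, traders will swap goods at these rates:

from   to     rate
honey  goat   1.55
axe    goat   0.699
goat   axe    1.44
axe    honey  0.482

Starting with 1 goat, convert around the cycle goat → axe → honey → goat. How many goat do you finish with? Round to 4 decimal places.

1.0758

1 goat × 1.44 = 1.44 axe
1.44 axe × 0.482 = 0.69408 honey
0.69408 honey × 1.55 = 1.075824 goat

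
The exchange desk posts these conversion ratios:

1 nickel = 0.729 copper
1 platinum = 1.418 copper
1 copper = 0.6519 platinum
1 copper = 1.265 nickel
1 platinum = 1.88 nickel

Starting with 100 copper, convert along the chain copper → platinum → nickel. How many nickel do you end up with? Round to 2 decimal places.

122.56

100 copper × 0.6519 = 65.19 platinum
65.19 platinum × 1.88 = 122.5572 nickel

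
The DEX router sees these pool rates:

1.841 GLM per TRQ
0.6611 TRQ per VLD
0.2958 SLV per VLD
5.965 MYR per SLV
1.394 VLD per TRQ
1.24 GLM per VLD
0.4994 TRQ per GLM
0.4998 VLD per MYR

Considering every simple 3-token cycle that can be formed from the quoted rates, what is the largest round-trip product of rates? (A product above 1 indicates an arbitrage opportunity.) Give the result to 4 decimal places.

SLV→MYR→VLD→SLV: 5.965 × 0.4998 × 0.2958 = 0.88187
GLM→TRQ→VLD→GLM: 0.4994 × 1.394 × 1.24 = 0.86324
Maximum is SLV→MYR→VLD→SLV at 0.8819; no arbitrage — every cycle loses value.

0.8819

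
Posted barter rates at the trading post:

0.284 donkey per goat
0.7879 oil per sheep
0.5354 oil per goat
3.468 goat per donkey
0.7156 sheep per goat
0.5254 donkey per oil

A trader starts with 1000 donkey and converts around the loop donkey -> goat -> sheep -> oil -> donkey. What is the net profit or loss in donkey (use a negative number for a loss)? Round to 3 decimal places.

1000 donkey × 3.468 = 3468 goat
3468 goat × 0.7156 = 2481.7008 sheep
2481.7008 sheep × 0.7879 = 1955.33206032 oil
1955.33206032 oil × 0.5254 = 1027.331464492128 donkey
Net change: 1027.331464492128 − 1000 = 27.331464492128 donkey

27.331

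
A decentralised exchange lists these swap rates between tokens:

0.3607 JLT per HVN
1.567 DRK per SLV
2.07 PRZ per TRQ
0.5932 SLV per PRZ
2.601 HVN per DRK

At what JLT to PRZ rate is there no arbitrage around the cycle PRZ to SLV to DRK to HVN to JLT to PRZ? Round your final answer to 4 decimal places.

1.1467

Known legs of the cycle: 0.5932 × 1.567 × 2.601 × 0.3607 = 0.87208061587308
For no arbitrage the full-cycle product must be 1, so the missing rate is 1 / 0.87208061587308 ≈ 1.146683.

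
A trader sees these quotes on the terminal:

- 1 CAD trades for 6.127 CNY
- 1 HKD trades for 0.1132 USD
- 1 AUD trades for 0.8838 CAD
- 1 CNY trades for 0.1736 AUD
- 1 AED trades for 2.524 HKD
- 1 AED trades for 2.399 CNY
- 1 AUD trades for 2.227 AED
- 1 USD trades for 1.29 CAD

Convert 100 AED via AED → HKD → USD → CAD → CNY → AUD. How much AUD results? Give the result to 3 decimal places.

100 AED × 2.524 = 252.4 HKD
252.4 HKD × 0.1132 = 28.57168 USD
28.57168 USD × 1.29 = 36.8574672 CAD
36.8574672 CAD × 6.127 = 225.8257015344 CNY
225.8257015344 CNY × 0.1736 = 39.20334178637184 AUD

39.203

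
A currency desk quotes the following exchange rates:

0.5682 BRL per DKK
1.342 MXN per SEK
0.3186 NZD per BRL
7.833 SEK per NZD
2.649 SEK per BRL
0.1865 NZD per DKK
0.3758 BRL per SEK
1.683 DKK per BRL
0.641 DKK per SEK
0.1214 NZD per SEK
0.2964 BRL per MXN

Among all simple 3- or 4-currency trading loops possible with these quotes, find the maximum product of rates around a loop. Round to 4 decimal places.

MXN→BRL→SEK→MXN: 0.2964 × 2.649 × 1.342 = 1.05369
MXN→BRL→NZD→SEK→MXN: 0.2964 × 0.3186 × 7.833 × 1.342 = 0.99267
DKK→BRL→SEK→DKK: 0.5682 × 2.649 × 0.641 = 0.96481
BRL→NZD→SEK→BRL: 0.3186 × 7.833 × 0.3758 = 0.93784
DKK→NZD→SEK→DKK: 0.1865 × 7.833 × 0.641 = 0.93641
DKK→NZD→SEK→BRL→DKK: 0.1865 × 7.833 × 0.3758 × 1.683 = 0.92395
DKK→BRL→NZD→SEK→DKK: 0.5682 × 0.3186 × 7.833 × 0.641 = 0.90894
Maximum is MXN→BRL→SEK→MXN at 1.0537; arbitrage exists.

1.0537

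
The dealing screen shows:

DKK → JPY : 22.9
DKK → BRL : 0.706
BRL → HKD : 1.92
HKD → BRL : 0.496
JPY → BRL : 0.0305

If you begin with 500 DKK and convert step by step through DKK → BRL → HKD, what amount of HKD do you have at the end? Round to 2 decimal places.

500 DKK × 0.706 = 353 BRL
353 BRL × 1.92 = 677.76 HKD

677.76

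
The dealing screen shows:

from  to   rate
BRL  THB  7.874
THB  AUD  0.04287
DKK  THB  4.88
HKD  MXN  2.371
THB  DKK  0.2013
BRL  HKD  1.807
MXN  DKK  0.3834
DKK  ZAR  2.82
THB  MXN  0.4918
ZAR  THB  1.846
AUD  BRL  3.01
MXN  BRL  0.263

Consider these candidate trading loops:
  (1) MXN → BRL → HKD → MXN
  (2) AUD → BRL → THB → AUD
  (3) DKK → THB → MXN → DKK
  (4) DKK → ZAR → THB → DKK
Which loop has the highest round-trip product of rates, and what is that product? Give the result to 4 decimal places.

(1) 0.263 × 1.807 × 2.371 = 1.12680
(2) 3.01 × 7.874 × 0.04287 = 1.01605
(3) 4.88 × 0.4918 × 0.3834 = 0.92015
(4) 2.82 × 1.846 × 0.2013 = 1.04791
Highest is cycle (1) at 1.1268 (>1, arbitrage).

1.1268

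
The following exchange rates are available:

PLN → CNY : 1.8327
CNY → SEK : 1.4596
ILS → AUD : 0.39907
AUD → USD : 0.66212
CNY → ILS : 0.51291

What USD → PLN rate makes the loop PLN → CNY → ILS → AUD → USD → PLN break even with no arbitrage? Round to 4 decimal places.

Known legs of the cycle: 1.8327 × 0.51291 × 0.39907 × 0.66212 = 0.2483809785027438588
For no arbitrage the full-cycle product must be 1, so the missing rate is 1 / 0.2483809785027438588 ≈ 4.026073.

4.0261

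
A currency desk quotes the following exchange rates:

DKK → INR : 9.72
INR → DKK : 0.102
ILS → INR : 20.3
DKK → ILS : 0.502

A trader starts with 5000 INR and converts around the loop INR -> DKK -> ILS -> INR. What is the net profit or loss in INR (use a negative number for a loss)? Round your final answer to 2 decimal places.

5000 INR × 0.102 = 510 DKK
510 DKK × 0.502 = 256.02 ILS
256.02 ILS × 20.3 = 5197.206 INR
Net change: 5197.206 − 5000 = 197.206 INR

197.21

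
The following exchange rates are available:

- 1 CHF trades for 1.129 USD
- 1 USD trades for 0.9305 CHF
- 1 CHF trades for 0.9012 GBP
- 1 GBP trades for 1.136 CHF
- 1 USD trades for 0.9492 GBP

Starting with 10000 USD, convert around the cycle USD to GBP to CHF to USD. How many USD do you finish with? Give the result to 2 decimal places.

12173.91

10000 USD × 0.9492 = 9492 GBP
9492 GBP × 1.136 = 10782.912 CHF
10782.912 CHF × 1.129 = 12173.907648 USD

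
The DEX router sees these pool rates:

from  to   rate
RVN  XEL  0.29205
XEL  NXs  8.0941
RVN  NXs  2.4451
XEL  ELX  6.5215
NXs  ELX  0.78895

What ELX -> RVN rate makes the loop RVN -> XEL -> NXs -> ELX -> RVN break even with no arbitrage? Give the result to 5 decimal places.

Known legs of the cycle: 0.29205 × 8.0941 × 0.78895 = 1.86498462894975
For no arbitrage the full-cycle product must be 1, so the missing rate is 1 / 1.86498462894975 ≈ 0.5361974.

0.53620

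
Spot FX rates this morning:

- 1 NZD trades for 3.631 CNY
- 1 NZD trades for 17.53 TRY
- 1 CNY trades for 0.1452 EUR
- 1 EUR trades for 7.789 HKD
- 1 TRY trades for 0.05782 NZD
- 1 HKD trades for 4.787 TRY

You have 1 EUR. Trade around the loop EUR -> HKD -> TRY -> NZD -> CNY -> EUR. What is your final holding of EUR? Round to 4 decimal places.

1 EUR × 7.789 = 7.789 HKD
7.789 HKD × 4.787 = 37.285943 TRY
37.285943 TRY × 0.05782 = 2.15587322426 NZD
2.15587322426 NZD × 3.631 = 7.82797567728806 CNY
7.82797567728806 CNY × 0.1452 = 1.136622068342226312 EUR

1.1366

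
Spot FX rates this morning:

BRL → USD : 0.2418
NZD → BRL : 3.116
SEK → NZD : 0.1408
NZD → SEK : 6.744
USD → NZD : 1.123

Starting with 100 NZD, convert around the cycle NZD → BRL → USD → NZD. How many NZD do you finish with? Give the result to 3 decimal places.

100 NZD × 3.116 = 311.6 BRL
311.6 BRL × 0.2418 = 75.34488 USD
75.34488 USD × 1.123 = 84.61230024 NZD

84.612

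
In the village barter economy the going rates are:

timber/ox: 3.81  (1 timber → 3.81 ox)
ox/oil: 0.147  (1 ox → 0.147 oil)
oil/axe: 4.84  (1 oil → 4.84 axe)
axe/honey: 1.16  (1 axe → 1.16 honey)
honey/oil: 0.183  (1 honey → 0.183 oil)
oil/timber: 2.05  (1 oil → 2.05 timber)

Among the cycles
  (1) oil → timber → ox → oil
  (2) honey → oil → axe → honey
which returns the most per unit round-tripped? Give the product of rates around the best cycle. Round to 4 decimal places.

1.1481

(1) 2.05 × 3.81 × 0.147 = 1.14814
(2) 0.183 × 4.84 × 1.16 = 1.02744
Highest is cycle (1) at 1.1481 (>1, arbitrage).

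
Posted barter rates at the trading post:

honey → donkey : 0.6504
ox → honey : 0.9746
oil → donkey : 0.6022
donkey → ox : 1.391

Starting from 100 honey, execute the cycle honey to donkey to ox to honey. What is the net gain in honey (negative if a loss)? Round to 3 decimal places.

-11.827

100 honey × 0.6504 = 65.04 donkey
65.04 donkey × 1.391 = 90.47064 ox
90.47064 ox × 0.9746 = 88.172685744 honey
Net change: 88.172685744 − 100 = -11.827314256 honey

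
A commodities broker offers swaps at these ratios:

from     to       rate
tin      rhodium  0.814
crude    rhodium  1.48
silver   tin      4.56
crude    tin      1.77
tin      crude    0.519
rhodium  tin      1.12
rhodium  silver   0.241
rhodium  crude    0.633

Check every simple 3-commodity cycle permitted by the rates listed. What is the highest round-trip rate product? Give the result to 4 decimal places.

crude→tin→rhodium→crude: 1.77 × 0.814 × 0.633 = 0.91201
tin→rhodium→silver→tin: 0.814 × 0.241 × 4.56 = 0.89455
crude→rhodium→tin→crude: 1.48 × 1.12 × 0.519 = 0.86029
Maximum is crude→tin→rhodium→crude at 0.9120; no arbitrage — every cycle loses value.

0.9120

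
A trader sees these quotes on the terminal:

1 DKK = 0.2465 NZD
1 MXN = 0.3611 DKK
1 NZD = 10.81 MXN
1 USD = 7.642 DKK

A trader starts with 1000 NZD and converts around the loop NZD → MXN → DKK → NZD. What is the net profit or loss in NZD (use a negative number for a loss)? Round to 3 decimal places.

1000 NZD × 10.81 = 10810 MXN
10810 MXN × 0.3611 = 3903.491 DKK
3903.491 DKK × 0.2465 = 962.2105315 NZD
Net change: 962.2105315 − 1000 = -37.7894685 NZD

-37.789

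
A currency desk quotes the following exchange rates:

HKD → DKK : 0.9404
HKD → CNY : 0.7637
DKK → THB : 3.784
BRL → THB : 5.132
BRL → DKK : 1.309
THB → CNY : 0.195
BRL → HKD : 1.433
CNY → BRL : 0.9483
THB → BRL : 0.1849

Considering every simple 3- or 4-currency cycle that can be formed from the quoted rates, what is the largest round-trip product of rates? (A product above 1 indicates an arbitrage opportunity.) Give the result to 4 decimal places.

BRL→HKD→CNY→BRL: 1.433 × 0.7637 × 0.9483 = 1.03780
BRL→THB→CNY→BRL: 5.132 × 0.195 × 0.9483 = 0.94900
BRL→HKD→DKK→THB→BRL: 1.433 × 0.9404 × 3.784 × 0.1849 = 0.94286
BRL→DKK→THB→CNY→BRL: 1.309 × 3.784 × 0.195 × 0.9483 = 0.91595
BRL→DKK→THB→BRL: 1.309 × 3.784 × 0.1849 = 0.91586
Maximum is BRL→HKD→CNY→BRL at 1.0378; arbitrage exists.

1.0378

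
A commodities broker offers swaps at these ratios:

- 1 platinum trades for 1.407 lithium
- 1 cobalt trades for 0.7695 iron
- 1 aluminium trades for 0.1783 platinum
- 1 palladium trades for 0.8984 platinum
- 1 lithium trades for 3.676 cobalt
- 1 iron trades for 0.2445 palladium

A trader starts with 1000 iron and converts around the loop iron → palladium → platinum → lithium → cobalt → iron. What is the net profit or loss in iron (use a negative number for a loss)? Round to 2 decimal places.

-125.77

1000 iron × 0.2445 = 244.5 palladium
244.5 palladium × 0.8984 = 219.6588 platinum
219.6588 platinum × 1.407 = 309.0599316 lithium
309.0599316 lithium × 3.676 = 1136.1043085616 cobalt
1136.1043085616 cobalt × 0.7695 = 874.2322654381512 iron
Net change: 874.2322654381512 − 1000 = -125.7677345618488 iron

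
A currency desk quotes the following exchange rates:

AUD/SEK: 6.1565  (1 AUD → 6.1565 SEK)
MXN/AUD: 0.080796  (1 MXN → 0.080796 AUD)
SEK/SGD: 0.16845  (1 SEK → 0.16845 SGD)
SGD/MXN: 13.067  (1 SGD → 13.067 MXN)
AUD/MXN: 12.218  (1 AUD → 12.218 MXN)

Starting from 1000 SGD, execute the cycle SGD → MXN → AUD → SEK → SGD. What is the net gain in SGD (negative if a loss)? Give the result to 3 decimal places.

1000 SGD × 13.067 = 13067 MXN
13067 MXN × 0.080796 = 1055.761332 AUD
1055.761332 AUD × 6.1565 = 6499.794640458 SEK
6499.794640458 SEK × 0.16845 = 1094.8904071851501 SGD
Net change: 1094.8904071851501 − 1000 = 94.8904071851501 SGD

94.890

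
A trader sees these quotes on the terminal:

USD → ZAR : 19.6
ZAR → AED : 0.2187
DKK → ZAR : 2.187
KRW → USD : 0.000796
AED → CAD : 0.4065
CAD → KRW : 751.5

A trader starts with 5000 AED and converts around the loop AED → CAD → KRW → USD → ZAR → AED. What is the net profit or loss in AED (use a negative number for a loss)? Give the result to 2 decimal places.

211.68

5000 AED × 0.4065 = 2032.5 CAD
2032.5 CAD × 751.5 = 1527423.75 KRW
1527423.75 KRW × 0.000796 = 1215.829305 USD
1215.829305 USD × 19.6 = 23830.254378 ZAR
23830.254378 ZAR × 0.2187 = 5211.6766324686 AED
Net change: 5211.6766324686 − 5000 = 211.6766324686 AED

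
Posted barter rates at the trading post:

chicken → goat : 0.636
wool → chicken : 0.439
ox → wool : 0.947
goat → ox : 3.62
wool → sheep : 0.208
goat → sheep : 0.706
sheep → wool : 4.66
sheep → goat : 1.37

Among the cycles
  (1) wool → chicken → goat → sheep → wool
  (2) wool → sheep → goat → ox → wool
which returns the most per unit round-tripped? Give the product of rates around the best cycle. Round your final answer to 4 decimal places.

(1) 0.439 × 0.636 × 0.706 × 4.66 = 0.91857
(2) 0.208 × 1.37 × 3.62 × 0.947 = 0.97688
Highest is cycle (2) at 0.9769 (≤1, no arbitrage).

0.9769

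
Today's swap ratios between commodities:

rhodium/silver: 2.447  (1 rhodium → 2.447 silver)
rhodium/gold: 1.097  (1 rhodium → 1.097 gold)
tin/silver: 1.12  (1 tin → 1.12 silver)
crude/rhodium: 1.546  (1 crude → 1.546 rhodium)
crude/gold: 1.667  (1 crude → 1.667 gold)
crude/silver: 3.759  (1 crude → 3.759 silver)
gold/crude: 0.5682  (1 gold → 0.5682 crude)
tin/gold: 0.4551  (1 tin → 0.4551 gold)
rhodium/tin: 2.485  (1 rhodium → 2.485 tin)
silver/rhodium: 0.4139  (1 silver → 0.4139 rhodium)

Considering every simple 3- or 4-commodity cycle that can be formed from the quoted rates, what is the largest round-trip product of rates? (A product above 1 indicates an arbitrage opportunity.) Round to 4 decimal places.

rhodium→tin→silver→rhodium: 2.485 × 1.12 × 0.4139 = 1.15197
gold→crude→rhodium→tin→gold: 0.5682 × 1.546 × 2.485 × 0.4551 = 0.99345
gold→crude→silver→rhodium→gold: 0.5682 × 3.759 × 0.4139 × 1.097 = 0.96979
gold→crude→rhodium→gold: 0.5682 × 1.546 × 1.097 = 0.96365
Maximum is rhodium→tin→silver→rhodium at 1.1520; arbitrage exists.

1.1520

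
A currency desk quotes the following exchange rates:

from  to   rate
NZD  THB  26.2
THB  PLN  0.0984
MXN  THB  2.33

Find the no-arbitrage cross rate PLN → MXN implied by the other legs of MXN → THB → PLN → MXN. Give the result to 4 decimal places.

4.3616

Known legs of the cycle: 2.33 × 0.0984 = 0.229272
For no arbitrage the full-cycle product must be 1, so the missing rate is 1 / 0.229272 ≈ 4.361632.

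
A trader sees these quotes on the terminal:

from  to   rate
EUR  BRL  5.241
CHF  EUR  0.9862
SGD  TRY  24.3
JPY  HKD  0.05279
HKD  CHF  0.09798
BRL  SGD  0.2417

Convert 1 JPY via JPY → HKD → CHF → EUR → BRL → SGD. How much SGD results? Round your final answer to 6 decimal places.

1 JPY × 0.05279 = 0.05279 HKD
0.05279 HKD × 0.09798 = 0.0051723642 CHF
0.0051723642 CHF × 0.9862 = 0.00510098557404 EUR
0.00510098557404 EUR × 5.241 = 0.02673426539354364 BRL
0.02673426539354364 BRL × 0.2417 = 0.006461671945619497788 SGD

0.006462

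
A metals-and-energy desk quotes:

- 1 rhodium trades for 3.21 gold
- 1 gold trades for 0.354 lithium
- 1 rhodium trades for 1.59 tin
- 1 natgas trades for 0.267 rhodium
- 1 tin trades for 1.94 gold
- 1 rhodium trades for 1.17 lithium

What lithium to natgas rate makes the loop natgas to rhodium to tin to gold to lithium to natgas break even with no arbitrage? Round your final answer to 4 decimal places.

3.4299

Known legs of the cycle: 0.267 × 1.59 × 1.94 × 0.354 = 0.2915502228
For no arbitrage the full-cycle product must be 1, so the missing rate is 1 / 0.2915502228 ≈ 3.429941.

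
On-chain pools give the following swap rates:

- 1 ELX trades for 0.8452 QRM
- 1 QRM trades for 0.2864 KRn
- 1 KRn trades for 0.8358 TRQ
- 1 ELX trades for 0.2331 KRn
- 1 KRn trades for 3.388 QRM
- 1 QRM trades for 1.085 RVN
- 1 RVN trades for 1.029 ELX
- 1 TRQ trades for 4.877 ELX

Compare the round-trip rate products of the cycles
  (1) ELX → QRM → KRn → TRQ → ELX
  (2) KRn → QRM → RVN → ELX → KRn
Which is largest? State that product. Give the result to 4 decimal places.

(1) 0.8452 × 0.2864 × 0.8358 × 4.877 = 0.98671
(2) 3.388 × 1.085 × 1.029 × 0.2331 = 0.88172
Highest is cycle (1) at 0.9867 (≤1, no arbitrage).

0.9867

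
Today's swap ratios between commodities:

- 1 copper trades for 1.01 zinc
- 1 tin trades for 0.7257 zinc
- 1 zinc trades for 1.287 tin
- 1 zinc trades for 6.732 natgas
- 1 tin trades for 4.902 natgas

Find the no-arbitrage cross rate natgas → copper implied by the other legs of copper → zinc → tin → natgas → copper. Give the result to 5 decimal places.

Known legs of the cycle: 1.01 × 1.287 × 4.902 = 6.37196274
For no arbitrage the full-cycle product must be 1, so the missing rate is 1 / 6.37196274 ≈ 0.1569375.

0.15694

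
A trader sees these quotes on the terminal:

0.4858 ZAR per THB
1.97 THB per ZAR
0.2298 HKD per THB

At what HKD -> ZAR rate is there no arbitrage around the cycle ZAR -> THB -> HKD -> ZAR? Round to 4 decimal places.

Known legs of the cycle: 1.97 × 0.2298 = 0.452706
For no arbitrage the full-cycle product must be 1, so the missing rate is 1 / 0.452706 ≈ 2.208939.

2.2089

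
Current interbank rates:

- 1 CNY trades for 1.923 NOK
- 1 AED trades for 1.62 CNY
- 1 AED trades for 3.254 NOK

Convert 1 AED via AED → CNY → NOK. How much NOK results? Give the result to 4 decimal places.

1 AED × 1.62 = 1.62 CNY
1.62 CNY × 1.923 = 3.11526 NOK

3.1153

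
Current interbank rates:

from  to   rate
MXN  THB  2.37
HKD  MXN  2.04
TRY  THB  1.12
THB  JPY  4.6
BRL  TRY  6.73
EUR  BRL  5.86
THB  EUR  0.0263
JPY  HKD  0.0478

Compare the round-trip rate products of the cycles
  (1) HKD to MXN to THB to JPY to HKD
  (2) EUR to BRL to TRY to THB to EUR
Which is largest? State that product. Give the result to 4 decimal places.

1.1617

(1) 2.04 × 2.37 × 4.6 × 0.0478 = 1.06308
(2) 5.86 × 6.73 × 1.12 × 0.0263 = 1.16168
Highest is cycle (2) at 1.1617 (>1, arbitrage).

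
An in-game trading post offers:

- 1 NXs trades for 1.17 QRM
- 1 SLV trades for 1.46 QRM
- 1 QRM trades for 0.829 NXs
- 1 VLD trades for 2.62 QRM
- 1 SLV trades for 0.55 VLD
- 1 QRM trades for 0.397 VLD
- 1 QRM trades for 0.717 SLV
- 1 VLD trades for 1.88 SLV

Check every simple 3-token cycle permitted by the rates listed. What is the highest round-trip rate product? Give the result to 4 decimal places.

1.0897

SLV→QRM→VLD→SLV: 1.46 × 0.397 × 1.88 = 1.08969
SLV→VLD→QRM→SLV: 0.55 × 2.62 × 0.717 = 1.03320
Maximum is SLV→QRM→VLD→SLV at 1.0897; arbitrage exists.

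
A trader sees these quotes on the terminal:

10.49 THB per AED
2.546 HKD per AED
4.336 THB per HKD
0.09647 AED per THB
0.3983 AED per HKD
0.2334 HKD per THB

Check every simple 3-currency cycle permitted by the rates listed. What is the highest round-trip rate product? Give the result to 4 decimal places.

1.0650

THB→AED→HKD→THB: 0.09647 × 2.546 × 4.336 = 1.06498
THB→HKD→AED→THB: 0.2334 × 0.3983 × 10.49 = 0.97518
Maximum is THB→AED→HKD→THB at 1.0650; arbitrage exists.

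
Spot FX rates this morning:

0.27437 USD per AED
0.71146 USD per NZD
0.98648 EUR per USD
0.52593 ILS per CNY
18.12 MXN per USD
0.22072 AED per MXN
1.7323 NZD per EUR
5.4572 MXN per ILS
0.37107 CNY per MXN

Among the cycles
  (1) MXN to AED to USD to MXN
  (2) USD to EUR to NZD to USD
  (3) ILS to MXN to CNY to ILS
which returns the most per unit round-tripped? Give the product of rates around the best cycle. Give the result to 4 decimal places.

1.2158

(1) 0.22072 × 0.27437 × 18.12 = 1.09733
(2) 0.98648 × 1.7323 × 0.71146 = 1.21580
(3) 5.4572 × 0.37107 × 0.52593 = 1.06501
Highest is cycle (2) at 1.2158 (>1, arbitrage).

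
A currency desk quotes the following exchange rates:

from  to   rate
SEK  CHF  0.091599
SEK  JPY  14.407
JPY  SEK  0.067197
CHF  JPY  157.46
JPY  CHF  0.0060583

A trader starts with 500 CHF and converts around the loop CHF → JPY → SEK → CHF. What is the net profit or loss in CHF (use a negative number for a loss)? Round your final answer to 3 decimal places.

500 CHF × 157.46 = 78730 JPY
78730 JPY × 0.067197 = 5290.41981 SEK
5290.41981 SEK × 0.091599 = 484.59716417619 CHF
Net change: 484.59716417619 − 500 = -15.40283582381 CHF

-15.403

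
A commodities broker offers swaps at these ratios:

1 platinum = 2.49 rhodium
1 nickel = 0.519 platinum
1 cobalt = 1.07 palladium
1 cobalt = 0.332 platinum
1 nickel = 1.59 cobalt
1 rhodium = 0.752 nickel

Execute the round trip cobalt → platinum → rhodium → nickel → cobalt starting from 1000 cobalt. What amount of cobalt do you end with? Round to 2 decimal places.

988.44

1000 cobalt × 0.332 = 332 platinum
332 platinum × 2.49 = 826.68 rhodium
826.68 rhodium × 0.752 = 621.66336 nickel
621.66336 nickel × 1.59 = 988.4447424 cobalt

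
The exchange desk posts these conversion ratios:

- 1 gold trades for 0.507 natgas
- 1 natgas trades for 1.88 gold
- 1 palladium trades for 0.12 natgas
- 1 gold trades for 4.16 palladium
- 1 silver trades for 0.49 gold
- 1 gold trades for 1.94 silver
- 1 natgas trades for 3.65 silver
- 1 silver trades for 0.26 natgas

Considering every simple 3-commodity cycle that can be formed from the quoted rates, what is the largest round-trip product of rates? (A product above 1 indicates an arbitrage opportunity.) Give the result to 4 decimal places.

0.9483

silver→natgas→gold→silver: 0.26 × 1.88 × 1.94 = 0.94827
natgas→gold→palladium→natgas: 1.88 × 4.16 × 0.12 = 0.93850
silver→gold→natgas→silver: 0.49 × 0.507 × 3.65 = 0.90677
Maximum is silver→natgas→gold→silver at 0.9483; no arbitrage — every cycle loses value.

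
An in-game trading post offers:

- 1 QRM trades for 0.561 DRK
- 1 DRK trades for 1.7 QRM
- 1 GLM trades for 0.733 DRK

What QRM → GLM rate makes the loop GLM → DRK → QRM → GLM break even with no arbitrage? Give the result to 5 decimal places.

Known legs of the cycle: 0.733 × 1.7 = 1.2461
For no arbitrage the full-cycle product must be 1, so the missing rate is 1 / 1.2461 ≈ 0.8025038.

0.80250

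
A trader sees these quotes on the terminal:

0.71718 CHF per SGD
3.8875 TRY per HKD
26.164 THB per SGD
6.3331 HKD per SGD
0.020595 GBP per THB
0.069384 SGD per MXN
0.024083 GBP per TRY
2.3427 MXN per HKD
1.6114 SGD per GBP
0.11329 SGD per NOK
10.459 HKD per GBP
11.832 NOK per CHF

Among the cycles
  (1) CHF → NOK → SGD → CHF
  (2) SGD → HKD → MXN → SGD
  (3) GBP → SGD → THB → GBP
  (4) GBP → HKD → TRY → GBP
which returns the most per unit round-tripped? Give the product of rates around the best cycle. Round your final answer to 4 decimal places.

1.0294

(1) 11.832 × 0.11329 × 0.71718 = 0.96134
(2) 6.3331 × 2.3427 × 0.069384 = 1.02942
(3) 1.6114 × 26.164 × 0.020595 = 0.86830
(4) 10.459 × 3.8875 × 0.024083 = 0.97920
Highest is cycle (2) at 1.0294 (>1, arbitrage).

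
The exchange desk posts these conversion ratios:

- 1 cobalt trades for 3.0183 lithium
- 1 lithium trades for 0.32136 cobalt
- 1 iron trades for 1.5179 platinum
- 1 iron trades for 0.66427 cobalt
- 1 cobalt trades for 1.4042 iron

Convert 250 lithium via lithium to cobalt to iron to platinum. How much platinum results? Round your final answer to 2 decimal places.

171.24

250 lithium × 0.32136 = 80.34 cobalt
80.34 cobalt × 1.4042 = 112.813428 iron
112.813428 iron × 1.5179 = 171.2395023612 platinum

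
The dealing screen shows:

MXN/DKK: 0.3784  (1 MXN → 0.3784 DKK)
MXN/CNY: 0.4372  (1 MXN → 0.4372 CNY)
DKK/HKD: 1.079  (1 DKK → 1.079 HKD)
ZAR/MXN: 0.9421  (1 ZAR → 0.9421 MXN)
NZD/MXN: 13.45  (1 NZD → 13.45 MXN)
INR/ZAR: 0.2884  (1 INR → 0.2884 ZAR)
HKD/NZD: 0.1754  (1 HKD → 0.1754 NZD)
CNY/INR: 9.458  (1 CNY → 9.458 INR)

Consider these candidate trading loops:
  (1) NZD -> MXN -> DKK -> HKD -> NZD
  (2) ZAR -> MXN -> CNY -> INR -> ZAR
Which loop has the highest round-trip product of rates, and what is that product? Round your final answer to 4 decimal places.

(1) 13.45 × 0.3784 × 1.079 × 0.1754 = 0.96322
(2) 0.9421 × 0.4372 × 9.458 × 0.2884 = 1.12350
Highest is cycle (2) at 1.1235 (>1, arbitrage).

1.1235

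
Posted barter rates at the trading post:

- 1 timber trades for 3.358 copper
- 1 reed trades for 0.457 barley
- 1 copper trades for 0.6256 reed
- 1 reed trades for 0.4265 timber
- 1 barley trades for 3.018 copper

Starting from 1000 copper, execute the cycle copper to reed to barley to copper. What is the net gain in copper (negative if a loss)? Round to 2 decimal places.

1000 copper × 0.6256 = 625.6 reed
625.6 reed × 0.457 = 285.8992 barley
285.8992 barley × 3.018 = 862.8437856 copper
Net change: 862.8437856 − 1000 = -137.1562144 copper

-137.16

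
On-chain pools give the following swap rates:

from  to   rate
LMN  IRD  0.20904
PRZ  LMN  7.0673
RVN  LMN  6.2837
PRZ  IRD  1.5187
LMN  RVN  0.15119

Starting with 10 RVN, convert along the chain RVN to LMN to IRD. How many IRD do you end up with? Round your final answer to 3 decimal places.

13.135

10 RVN × 6.2837 = 62.837 LMN
62.837 LMN × 0.20904 = 13.13544648 IRD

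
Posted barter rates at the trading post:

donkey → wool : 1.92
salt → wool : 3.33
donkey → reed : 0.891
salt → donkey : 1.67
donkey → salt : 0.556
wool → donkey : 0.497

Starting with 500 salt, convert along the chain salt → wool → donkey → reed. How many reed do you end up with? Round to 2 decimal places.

737.31

500 salt × 3.33 = 1665 wool
1665 wool × 0.497 = 827.505 donkey
827.505 donkey × 0.891 = 737.306955 reed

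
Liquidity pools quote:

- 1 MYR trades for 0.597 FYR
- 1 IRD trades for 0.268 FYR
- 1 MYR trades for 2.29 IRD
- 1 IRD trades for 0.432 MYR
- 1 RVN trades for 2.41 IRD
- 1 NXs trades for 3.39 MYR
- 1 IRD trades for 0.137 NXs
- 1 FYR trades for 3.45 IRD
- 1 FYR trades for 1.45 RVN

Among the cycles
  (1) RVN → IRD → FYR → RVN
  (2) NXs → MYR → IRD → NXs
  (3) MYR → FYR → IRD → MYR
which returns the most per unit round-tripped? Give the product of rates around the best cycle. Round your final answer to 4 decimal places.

(1) 2.41 × 0.268 × 1.45 = 0.93653
(2) 3.39 × 2.29 × 0.137 = 1.06354
(3) 0.597 × 3.45 × 0.432 = 0.88977
Highest is cycle (2) at 1.0635 (>1, arbitrage).

1.0635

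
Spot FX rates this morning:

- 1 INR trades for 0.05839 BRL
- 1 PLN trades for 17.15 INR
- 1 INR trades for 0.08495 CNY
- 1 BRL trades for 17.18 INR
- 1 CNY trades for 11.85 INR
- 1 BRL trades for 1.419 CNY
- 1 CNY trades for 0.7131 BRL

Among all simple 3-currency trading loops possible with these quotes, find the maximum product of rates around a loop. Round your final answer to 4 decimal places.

BRL→INR→CNY→BRL: 17.18 × 0.08495 × 0.7131 = 1.04073
BRL→CNY→INR→BRL: 1.419 × 11.85 × 0.05839 = 0.98184
Maximum is BRL→INR→CNY→BRL at 1.0407; arbitrage exists.

1.0407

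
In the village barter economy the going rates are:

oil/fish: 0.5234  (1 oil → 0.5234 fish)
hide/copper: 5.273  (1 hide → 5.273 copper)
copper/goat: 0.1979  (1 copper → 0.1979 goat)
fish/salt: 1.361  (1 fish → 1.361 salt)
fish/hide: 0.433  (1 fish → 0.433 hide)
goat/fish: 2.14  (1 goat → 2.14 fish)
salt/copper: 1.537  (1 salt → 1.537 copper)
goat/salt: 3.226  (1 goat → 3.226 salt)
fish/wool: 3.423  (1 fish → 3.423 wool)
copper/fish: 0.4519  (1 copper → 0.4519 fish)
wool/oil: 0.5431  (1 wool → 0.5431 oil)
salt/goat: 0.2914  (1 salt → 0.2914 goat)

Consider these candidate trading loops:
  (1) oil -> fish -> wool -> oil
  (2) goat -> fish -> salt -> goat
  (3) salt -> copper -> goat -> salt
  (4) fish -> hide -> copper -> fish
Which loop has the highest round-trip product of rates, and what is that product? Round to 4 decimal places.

(1) 0.5234 × 3.423 × 0.5431 = 0.97302
(2) 2.14 × 1.361 × 0.2914 = 0.84871
(3) 1.537 × 0.1979 × 3.226 = 0.98126
(4) 0.433 × 5.273 × 0.4519 = 1.03178
Highest is cycle (4) at 1.0318 (>1, arbitrage).

1.0318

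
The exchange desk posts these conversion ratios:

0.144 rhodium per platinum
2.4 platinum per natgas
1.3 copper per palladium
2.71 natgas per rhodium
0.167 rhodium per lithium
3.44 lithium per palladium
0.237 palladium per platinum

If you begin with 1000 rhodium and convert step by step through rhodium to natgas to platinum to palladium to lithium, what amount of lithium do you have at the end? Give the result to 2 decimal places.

5302.58

1000 rhodium × 2.71 = 2710 natgas
2710 natgas × 2.4 = 6504 platinum
6504 platinum × 0.237 = 1541.448 palladium
1541.448 palladium × 3.44 = 5302.58112 lithium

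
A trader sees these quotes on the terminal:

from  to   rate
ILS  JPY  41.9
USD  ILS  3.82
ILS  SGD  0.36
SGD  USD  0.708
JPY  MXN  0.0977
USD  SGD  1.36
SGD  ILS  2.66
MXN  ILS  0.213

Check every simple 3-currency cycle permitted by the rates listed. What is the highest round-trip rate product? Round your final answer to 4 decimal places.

0.9736

ILS→SGD→USD→ILS: 0.36 × 0.708 × 3.82 = 0.97364
ILS→JPY→MXN→ILS: 41.9 × 0.0977 × 0.213 = 0.87194
Maximum is ILS→SGD→USD→ILS at 0.9736; no arbitrage — every cycle loses value.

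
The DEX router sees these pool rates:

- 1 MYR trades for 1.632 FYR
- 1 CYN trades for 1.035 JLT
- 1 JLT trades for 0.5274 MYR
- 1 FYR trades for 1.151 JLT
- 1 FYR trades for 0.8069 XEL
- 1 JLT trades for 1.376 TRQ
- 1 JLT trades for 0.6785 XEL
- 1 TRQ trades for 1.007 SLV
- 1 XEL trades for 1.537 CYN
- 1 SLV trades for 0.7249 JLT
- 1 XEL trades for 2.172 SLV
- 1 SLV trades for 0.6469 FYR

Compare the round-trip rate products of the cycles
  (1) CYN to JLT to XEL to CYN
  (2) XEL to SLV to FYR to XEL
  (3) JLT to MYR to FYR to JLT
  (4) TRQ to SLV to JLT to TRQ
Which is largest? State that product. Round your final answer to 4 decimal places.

1.1337

(1) 1.035 × 0.6785 × 1.537 = 1.07935
(2) 2.172 × 0.6469 × 0.8069 = 1.13375
(3) 0.5274 × 1.632 × 1.151 = 0.99069
(4) 1.007 × 0.7249 × 1.376 = 1.00444
Highest is cycle (2) at 1.1337 (>1, arbitrage).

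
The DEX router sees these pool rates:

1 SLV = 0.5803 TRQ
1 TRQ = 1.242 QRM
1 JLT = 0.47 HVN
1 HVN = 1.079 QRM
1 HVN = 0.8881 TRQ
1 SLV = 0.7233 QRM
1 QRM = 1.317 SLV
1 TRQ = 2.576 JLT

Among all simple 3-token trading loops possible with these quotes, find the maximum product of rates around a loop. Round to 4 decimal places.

1.0752

TRQ→JLT→HVN→TRQ: 2.576 × 0.47 × 0.8881 = 1.07524
QRM→SLV→TRQ→QRM: 1.317 × 0.5803 × 1.242 = 0.94920
Maximum is TRQ→JLT→HVN→TRQ at 1.0752; arbitrage exists.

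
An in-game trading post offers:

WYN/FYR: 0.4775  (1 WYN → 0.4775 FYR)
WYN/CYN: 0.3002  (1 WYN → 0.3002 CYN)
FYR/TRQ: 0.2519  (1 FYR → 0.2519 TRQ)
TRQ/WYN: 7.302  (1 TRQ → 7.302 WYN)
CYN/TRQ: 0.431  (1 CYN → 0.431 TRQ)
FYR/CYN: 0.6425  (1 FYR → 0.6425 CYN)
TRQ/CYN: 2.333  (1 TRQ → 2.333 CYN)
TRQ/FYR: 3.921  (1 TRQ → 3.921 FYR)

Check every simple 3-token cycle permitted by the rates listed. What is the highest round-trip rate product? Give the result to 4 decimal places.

FYR→CYN→TRQ→FYR: 0.6425 × 0.431 × 3.921 = 1.08579
WYN→CYN→TRQ→WYN: 0.3002 × 0.431 × 7.302 = 0.94478
FYR→TRQ→WYN→FYR: 0.2519 × 7.302 × 0.4775 = 0.87830
Maximum is FYR→CYN→TRQ→FYR at 1.0858; arbitrage exists.

1.0858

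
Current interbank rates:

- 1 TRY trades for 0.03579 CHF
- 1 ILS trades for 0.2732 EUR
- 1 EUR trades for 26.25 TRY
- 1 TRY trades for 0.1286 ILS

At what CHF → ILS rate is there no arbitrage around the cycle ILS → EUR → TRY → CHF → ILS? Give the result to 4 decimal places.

3.8961

Known legs of the cycle: 0.2732 × 26.25 × 0.03579 = 0.256667985
For no arbitrage the full-cycle product must be 1, so the missing rate is 1 / 0.256667985 ≈ 3.896084.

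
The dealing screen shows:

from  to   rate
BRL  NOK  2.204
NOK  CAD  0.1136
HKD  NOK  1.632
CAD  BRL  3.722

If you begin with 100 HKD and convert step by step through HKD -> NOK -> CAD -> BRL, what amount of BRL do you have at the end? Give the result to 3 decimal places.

100 HKD × 1.632 = 163.2 NOK
163.2 NOK × 0.1136 = 18.53952 CAD
18.53952 CAD × 3.722 = 69.00409344 BRL

69.004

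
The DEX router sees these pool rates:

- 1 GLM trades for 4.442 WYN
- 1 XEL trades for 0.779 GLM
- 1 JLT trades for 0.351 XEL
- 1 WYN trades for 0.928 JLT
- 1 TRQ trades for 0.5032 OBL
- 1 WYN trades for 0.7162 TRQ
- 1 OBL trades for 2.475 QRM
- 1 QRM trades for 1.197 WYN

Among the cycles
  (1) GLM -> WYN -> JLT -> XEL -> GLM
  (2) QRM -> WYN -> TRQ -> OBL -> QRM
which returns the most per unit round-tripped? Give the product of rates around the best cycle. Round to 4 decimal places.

1.1271

(1) 4.442 × 0.928 × 0.351 × 0.779 = 1.12712
(2) 1.197 × 0.7162 × 0.5032 × 2.475 = 1.06769
Highest is cycle (1) at 1.1271 (>1, arbitrage).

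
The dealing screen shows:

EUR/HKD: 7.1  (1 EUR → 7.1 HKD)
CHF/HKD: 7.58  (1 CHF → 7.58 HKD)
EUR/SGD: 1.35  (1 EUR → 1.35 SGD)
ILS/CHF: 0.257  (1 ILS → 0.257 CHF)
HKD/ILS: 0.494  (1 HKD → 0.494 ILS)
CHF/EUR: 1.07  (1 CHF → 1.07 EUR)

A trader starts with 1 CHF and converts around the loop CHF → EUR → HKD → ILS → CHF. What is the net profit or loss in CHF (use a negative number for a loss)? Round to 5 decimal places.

-0.03550

1 CHF × 1.07 = 1.07 EUR
1.07 EUR × 7.1 = 7.597 HKD
7.597 HKD × 0.494 = 3.752918 ILS
3.752918 ILS × 0.257 = 0.964499926 CHF
Net change: 0.964499926 − 1 = -0.035500074 CHF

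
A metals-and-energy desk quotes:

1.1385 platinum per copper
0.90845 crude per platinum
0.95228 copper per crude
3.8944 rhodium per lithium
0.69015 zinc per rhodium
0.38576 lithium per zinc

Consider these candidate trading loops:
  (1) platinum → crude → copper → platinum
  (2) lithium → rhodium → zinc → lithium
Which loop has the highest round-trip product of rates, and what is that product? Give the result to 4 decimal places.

1.0368

(1) 0.90845 × 0.95228 × 1.1385 = 0.98491
(2) 3.8944 × 0.69015 × 0.38576 = 1.03681
Highest is cycle (2) at 1.0368 (>1, arbitrage).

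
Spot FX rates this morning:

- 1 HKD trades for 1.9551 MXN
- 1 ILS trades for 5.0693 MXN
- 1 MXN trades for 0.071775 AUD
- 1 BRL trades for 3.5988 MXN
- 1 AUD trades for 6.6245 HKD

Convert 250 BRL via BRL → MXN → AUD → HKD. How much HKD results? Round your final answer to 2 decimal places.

427.78

250 BRL × 3.5988 = 899.7 MXN
899.7 MXN × 0.071775 = 64.5759675 AUD
64.5759675 AUD × 6.6245 = 427.78349670375 HKD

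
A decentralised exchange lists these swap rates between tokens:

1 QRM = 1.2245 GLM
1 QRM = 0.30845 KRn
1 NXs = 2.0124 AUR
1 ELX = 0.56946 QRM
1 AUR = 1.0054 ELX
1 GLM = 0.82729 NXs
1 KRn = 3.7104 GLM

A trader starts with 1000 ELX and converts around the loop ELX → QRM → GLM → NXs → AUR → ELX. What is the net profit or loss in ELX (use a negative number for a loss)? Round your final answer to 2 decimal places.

167.17

1000 ELX × 0.56946 = 569.46 QRM
569.46 QRM × 1.2245 = 697.30377 GLM
697.30377 GLM × 0.82729 = 576.8724358833 NXs
576.8724358833 NXs × 2.0124 = 1160.89808997155292 AUR
1160.89808997155292 AUR × 1.0054 = 1167.166939657399305768 ELX
Net change: 1167.166939657399305768 − 1000 = 167.166939657399305768 ELX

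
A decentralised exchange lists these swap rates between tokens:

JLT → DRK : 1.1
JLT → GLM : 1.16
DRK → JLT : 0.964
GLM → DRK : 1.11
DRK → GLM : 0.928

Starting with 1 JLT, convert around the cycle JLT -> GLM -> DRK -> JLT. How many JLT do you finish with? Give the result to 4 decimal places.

1 JLT × 1.16 = 1.16 GLM
1.16 GLM × 1.11 = 1.2876 DRK
1.2876 DRK × 0.964 = 1.2412464 JLT

1.2412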